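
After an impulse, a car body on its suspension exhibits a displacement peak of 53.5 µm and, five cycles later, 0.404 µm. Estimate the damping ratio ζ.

0.154

Logarithmic decrement δ = (1/n)·ln(x₀/x_n) = (1/5)·ln(53.5/0.404) = (1/5)·ln(132.4) = 0.9772.
ζ = δ/√(4π² + δ²) = 0.9772/√(39.48 + 0.955) = 0.9772/6.359 = 0.1537.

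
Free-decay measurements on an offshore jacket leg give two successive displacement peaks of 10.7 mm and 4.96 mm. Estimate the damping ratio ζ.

0.121

Logarithmic decrement δ = (1/n)·ln(x₀/x_n) = (1/1)·ln(10.7/4.96) = (1/1)·ln(2.157) = 0.7688.
ζ = δ/√(4π² + δ²) = 0.7688/√(39.48 + 0.591) = 0.7688/6.330 = 0.1215.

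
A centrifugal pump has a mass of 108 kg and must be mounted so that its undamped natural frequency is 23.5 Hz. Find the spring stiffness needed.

ω_n = 2πf_n = 2π × 23.5 = 147.7 rad/s.
k = m·ω_n² = 108 × 147.7² = 108 × 21800 = 2355000 N/m.

2350000 N/m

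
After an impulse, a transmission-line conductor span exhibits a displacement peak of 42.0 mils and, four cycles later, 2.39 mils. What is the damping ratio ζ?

0.113

Logarithmic decrement δ = (1/n)·ln(x₀/x_n) = (1/4)·ln(42.0/2.39) = (1/4)·ln(17.57) = 0.7166.
ζ = δ/√(4π² + δ²) = 0.7166/√(39.48 + 0.514) = 0.7166/6.324 = 0.1133.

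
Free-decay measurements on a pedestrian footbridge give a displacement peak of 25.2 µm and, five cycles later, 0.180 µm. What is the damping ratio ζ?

Logarithmic decrement δ = (1/n)·ln(x₀/x_n) = (1/5)·ln(25.2/0.180) = (1/5)·ln(140.0) = 0.9883.
ζ = δ/√(4π² + δ²) = 0.9883/√(39.48 + 0.977) = 0.9883/6.360 = 0.1554.

0.155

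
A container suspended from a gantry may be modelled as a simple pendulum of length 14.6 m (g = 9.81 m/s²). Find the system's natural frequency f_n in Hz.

For a simple pendulum ω_n = √(g/L) = √(9.81/14.6) = √0.6719 = 0.8197 rad/s.
f_n = ω_n/(2π) = 0.8197/6.283 = 0.1305 Hz.

0.130 Hz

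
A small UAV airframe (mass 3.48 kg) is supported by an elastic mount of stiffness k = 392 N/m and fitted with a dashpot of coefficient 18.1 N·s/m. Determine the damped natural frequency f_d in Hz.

1.64 Hz

ω_n = √(k/m) = √(392.0/3.48) = 10.61 rad/s.
Critical damping c_c = 2√(k·m) = 2√(392.0 × 3.48) = 73.87 N·s/m, so ζ = c/c_c = 18.1/73.87 = 0.2450.
ω_d = ω_n√(1 − ζ²) = 10.61 × √(1 − 0.0600) = 10.29 rad/s.
f_d = ω_d/(2π) = 1.638 Hz.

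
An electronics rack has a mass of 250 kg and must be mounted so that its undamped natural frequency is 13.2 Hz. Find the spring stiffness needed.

ω_n = 2πf_n = 2π × 13.2 = 82.94 rad/s.
k = m·ω_n² = 250 × 82.94² = 250 × 6879 = 1720000 N/m.

1720000 N/m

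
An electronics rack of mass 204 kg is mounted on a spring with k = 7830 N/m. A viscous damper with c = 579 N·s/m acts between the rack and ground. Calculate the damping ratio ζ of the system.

ω_n = √(k/m) = √(7830/204) = 6.195 rad/s.
Critical damping c_c = 2√(k·m) = 2√(7830 × 204) = 2528 N·s/m, so ζ = c/c_c = 579/2528 = 0.2291.

0.229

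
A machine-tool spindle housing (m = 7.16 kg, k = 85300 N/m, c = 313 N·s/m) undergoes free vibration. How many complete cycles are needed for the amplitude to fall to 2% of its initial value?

ζ = c/(2√(km)) = 313/(2√(85300 × 7.16)) = 313/1563 = 0.2003.
Logarithmic decrement δ = 2πζ/√(1 − ζ²) = 2π × 0.2003/√(1 − 0.0401) = 1.284.
x_n/x₀ = e^(−nδ) ≤ 0.02; take ln: n ≥ ln(1/0.02)/δ = 3.912/1.284 = 3.046.
So 4 complete cycles are required.

4 cycles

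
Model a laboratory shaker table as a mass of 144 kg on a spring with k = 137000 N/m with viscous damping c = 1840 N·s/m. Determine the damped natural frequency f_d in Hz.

ω_n = √(k/m) = √(137000/144) = 30.84 rad/s.
Critical damping c_c = 2√(k·m) = 2√(137000 × 144) = 8883 N·s/m, so ζ = c/c_c = 1840/8883 = 0.2071.
ω_d = ω_n√(1 − ζ²) = 30.84 × √(1 − 0.0429) = 30.18 rad/s.
f_d = ω_d/(2π) = 4.803 Hz.

4.80 Hz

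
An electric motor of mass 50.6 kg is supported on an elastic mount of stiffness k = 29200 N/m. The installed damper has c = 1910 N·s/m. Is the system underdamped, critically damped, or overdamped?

c_c = 2√(k·m) = 2431 N·s/m; ζ = c/c_c = 1910/2431 = 0.786.
Since ζ < 1 the system is underdamped.

underdamped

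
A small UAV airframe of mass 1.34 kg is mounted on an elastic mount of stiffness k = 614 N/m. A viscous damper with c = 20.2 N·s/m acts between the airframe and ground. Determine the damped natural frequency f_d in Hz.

3.19 Hz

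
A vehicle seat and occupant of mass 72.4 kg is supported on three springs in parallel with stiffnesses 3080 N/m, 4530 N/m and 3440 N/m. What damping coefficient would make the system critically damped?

1790 N·s/m

Parallel springs add: k_eq = 3080 + 4530 + 3440 = 11050 N/m.
c_c = 2√(k_eq·m) = 2√(11050 × 72.4) = 2 × 894.4 = 1789 N·s/m.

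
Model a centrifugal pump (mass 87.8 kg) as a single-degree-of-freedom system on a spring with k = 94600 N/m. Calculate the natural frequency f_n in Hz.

5.22 Hz

ω_n = √(k/m) = √(94600/87.8) = √1077 = 32.82 rad/s.
f_n = ω_n/(2π) = 32.82/6.283 = 5.224 Hz.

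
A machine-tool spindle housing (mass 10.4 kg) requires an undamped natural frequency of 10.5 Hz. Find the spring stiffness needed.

45300 N/m

ω_n = 2πf_n = 2π × 10.5 = 65.97 rad/s.
k = m·ω_n² = 10.4 × 65.97² = 10.4 × 4352 = 45270 N/m.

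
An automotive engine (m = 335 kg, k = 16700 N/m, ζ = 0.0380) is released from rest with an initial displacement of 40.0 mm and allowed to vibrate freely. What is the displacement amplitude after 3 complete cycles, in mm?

Logarithmic decrement δ = 2πζ/√(1 − ζ²) = 2π × 0.03800/√(1 − 0.00144) = 0.2389.
After n cycles, x_n/x₀ = e^(−nδ), so x_3 = 40.0 × e^(−3 × 0.2389) = 40.0 × 0.4883 = 19.53 mm.

19.5 mm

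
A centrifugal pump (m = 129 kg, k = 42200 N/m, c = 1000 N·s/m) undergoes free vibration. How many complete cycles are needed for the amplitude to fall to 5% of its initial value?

ζ = c/(2√(km)) = 1000/(2√(42200 × 129)) = 1000/4666 = 0.2143.
Logarithmic decrement δ = 2πζ/√(1 − ζ²) = 2π × 0.2143/√(1 − 0.0459) = 1.379.
x_n/x₀ = e^(−nδ) ≤ 0.05; take ln: n ≥ ln(1/0.05)/δ = 2.996/1.379 = 2.173.
So 3 complete cycles are required.

3 cycles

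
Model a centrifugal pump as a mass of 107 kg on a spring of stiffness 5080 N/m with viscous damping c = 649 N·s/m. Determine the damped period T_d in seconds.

1.02 s

ω_n = √(k/m) = √(5080/107) = 6.890 rad/s.
Critical damping c_c = 2√(k·m) = 2√(5080 × 107) = 1475 N·s/m, so ζ = c/c_c = 649/1475 = 0.4401.
ω_d = ω_n√(1 − ζ²) = 6.890 × √(1 − 0.194) = 6.187 rad/s.
T_d = 2π/ω_d = 1.016 s.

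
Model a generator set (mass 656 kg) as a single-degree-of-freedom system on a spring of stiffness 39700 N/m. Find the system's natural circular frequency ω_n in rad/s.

ω_n = √(k/m) = √(39700/656) = √60.52 = 7.779 rad/s.

7.78 rad/s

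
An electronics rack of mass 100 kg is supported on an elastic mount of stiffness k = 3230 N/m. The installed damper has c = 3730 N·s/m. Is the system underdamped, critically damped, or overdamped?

c_c = 2√(k·m) = 1137 N·s/m; ζ = c/c_c = 3730/1137 = 3.28.
Since ζ > 1 the system is overdamped.

overdamped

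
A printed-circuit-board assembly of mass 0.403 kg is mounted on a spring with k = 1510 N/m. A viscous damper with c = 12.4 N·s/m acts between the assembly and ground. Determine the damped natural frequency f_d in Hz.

ω_n = √(k/m) = √(1510/0.403) = 61.21 rad/s.
Critical damping c_c = 2√(k·m) = 2√(1510 × 0.403) = 49.34 N·s/m, so ζ = c/c_c = 12.4/49.34 = 0.2513.
ω_d = ω_n√(1 − ζ²) = 61.21 × √(1 − 0.0632) = 59.25 rad/s.
f_d = ω_d/(2π) = 9.429 Hz.

9.43 Hz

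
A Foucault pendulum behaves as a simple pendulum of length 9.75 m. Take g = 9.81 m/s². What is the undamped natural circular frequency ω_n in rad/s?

1.00 rad/s

For a simple pendulum ω_n = √(g/L) = √(9.81/9.75) = √1.006 = 1.003 rad/s.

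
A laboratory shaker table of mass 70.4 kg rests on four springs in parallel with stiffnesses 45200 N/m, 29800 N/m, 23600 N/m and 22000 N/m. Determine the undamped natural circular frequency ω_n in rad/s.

41.4 rad/s

Parallel springs add: k_eq = 45200 + 29800 + 23600 + 22000 = 120600 N/m.
ω_n = √(k_eq/m) = √(120600/70.4) = √1713 = 41.39 rad/s.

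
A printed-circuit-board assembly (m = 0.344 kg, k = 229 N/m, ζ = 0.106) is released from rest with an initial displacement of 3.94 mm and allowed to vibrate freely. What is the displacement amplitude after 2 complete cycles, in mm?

1.03 mm

Logarithmic decrement δ = 2πζ/√(1 − ζ²) = 2π × 0.1060/√(1 − 0.0112) = 0.6698.
After n cycles, x_n/x₀ = e^(−nδ), so x_2 = 3.94 × e^(−2 × 0.6698) = 3.94 × 0.2620 = 1.032 mm.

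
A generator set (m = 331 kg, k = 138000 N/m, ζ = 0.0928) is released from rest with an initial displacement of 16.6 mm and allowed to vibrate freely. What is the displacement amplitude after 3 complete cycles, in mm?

2.87 mm

Logarithmic decrement δ = 2πζ/√(1 − ζ²) = 2π × 0.09280/√(1 − 0.00861) = 0.5856.
After n cycles, x_n/x₀ = e^(−nδ), so x_3 = 16.6 × e^(−3 × 0.5856) = 16.6 × 0.1726 = 2.865 mm.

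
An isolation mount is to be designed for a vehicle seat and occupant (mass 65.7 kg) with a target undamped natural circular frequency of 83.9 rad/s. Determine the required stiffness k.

462000 N/m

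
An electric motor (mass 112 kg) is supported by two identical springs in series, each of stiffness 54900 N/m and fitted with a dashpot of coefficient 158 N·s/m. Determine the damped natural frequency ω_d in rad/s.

15.6 rad/s

Series springs: 1/k_eq = 2/54900, so k_eq = 54900/2 = 27450 N/m.
ω_n = √(k_eq/m) = √(27450/112) = 15.66 rad/s.
Critical damping c_c = 2√(k_eq·m) = 2√(27450 × 112) = 3507 N·s/m, so ζ = c/c_c = 158/3507 = 0.04506.
ω_d = ω_n√(1 − ζ²) = 15.66 × √(1 − 0.00203) = 15.64 rad/s.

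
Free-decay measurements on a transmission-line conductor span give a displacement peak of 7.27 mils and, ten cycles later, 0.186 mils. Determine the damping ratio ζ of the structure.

0.0582

Logarithmic decrement δ = (1/n)·ln(x₀/x_n) = (1/10)·ln(7.27/0.186) = (1/10)·ln(39.09) = 0.3666.
ζ = δ/√(4π² + δ²) = 0.3666/√(39.48 + 0.134) = 0.3666/6.294 = 0.05824.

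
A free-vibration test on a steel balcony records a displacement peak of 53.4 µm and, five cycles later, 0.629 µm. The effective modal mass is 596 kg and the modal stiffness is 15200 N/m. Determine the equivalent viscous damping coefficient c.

843 N·s/m

Logarithmic decrement δ = (1/n)·ln(x₀/x_n) = (1/5)·ln(53.4/0.629) = (1/5)·ln(84.90) = 0.8883.
ζ = δ/√(4π² + δ²) = 0.8883/√(39.48 + 0.789) = 0.8883/6.346 = 0.1400.
c = ζ · 2√(km) = 0.1400 × 2√(15200 × 596) = 0.1400 × 6020 = 842.7 N·s/m.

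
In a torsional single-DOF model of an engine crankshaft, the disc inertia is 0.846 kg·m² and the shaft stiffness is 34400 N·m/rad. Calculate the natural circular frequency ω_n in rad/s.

ω_n = √(k_t/J) = √(34400/0.846) = √40660 = 201.6 rad/s.

202 rad/s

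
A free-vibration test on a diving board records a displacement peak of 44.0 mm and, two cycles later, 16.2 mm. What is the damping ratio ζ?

Logarithmic decrement δ = (1/n)·ln(x₀/x_n) = (1/2)·ln(44.0/16.2) = (1/2)·ln(2.716) = 0.4996.
ζ = δ/√(4π² + δ²) = 0.4996/√(39.48 + 0.250) = 0.4996/6.303 = 0.07926.

0.0793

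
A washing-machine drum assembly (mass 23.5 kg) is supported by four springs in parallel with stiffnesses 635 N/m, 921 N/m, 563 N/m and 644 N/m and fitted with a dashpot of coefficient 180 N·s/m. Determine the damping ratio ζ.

0.353

Parallel springs add: k_eq = 635 + 921 + 563 + 644 = 2763 N/m.
ω_n = √(k_eq/m) = √(2763/23.5) = 10.84 rad/s.
Critical damping c_c = 2√(k_eq·m) = 2√(2763 × 23.5) = 509.6 N·s/m, so ζ = c/c_c = 180/509.6 = 0.3532.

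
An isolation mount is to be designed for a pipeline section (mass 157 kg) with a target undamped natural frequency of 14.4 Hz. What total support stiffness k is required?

ω_n = 2πf_n = 2π × 14.4 = 90.48 rad/s.
k = m·ω_n² = 157 × 90.48² = 157 × 8186 = 1285000 N/m.

1290000 N/m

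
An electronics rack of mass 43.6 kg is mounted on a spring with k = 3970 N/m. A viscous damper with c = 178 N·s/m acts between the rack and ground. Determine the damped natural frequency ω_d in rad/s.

9.32 rad/s

ω_n = √(k/m) = √(3970/43.6) = 9.542 rad/s.
Critical damping c_c = 2√(k·m) = 2√(3970 × 43.6) = 832.1 N·s/m, so ζ = c/c_c = 178/832.1 = 0.2139.
ω_d = ω_n√(1 − ζ²) = 9.542 × √(1 − 0.0458) = 9.321 rad/s.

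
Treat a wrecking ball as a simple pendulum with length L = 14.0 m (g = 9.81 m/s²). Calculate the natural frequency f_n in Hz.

0.133 Hz

For a simple pendulum ω_n = √(g/L) = √(9.81/14.0) = √0.7007 = 0.8371 rad/s.
f_n = ω_n/(2π) = 0.8371/6.283 = 0.1332 Hz.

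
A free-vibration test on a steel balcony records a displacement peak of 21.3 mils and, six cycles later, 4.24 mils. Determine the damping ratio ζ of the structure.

Logarithmic decrement δ = (1/n)·ln(x₀/x_n) = (1/6)·ln(21.3/4.24) = (1/6)·ln(5.024) = 0.2690.
ζ = δ/√(4π² + δ²) = 0.2690/√(39.48 + 0.0724) = 0.2690/6.289 = 0.04278.

0.0428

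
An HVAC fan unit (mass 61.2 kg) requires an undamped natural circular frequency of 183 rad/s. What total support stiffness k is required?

k = m·ω_n² = 61.2 × 183.0² = 61.2 × 33490 = 2050000 N/m.

2050000 N/m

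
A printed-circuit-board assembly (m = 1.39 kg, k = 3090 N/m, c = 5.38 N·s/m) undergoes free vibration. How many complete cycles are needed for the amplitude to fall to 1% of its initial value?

18 cycles

ζ = c/(2√(km)) = 5.38/(2√(3090 × 1.39)) = 5.38/131.1 = 0.04105.
Logarithmic decrement δ = 2πζ/√(1 − ζ²) = 2π × 0.04105/√(1 − 0.00168) = 0.2581.
x_n/x₀ = e^(−nδ) ≤ 0.01; take ln: n ≥ ln(1/0.01)/δ = 4.605/0.2581 = 17.84.
So 18 complete cycles are required.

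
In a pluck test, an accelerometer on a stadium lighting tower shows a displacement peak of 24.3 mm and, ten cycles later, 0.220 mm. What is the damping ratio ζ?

0.0747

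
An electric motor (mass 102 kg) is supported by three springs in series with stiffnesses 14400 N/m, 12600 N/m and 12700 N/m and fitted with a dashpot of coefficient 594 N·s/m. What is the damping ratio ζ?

Series springs: 1/k_eq = 1/14400 + 1/12600 + 1/12700 = 0.0002275, so k_eq = 4395 N/m.
ω_n = √(k_eq/m) = √(4395/102) = 6.564 rad/s.
Critical damping c_c = 2√(k_eq·m) = 2√(4395 × 102) = 1339 N·s/m, so ζ = c/c_c = 594/1339 = 0.4436.

0.444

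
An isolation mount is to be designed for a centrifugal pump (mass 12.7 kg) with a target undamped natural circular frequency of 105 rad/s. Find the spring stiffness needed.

k = m·ω_n² = 12.7 × 105.0² = 12.7 × 11020 = 140000 N/m.

140000 N/m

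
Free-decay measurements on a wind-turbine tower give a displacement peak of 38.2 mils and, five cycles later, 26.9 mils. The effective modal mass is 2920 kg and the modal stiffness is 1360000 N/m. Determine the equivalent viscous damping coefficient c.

Logarithmic decrement δ = (1/n)·ln(x₀/x_n) = (1/5)·ln(38.2/26.9) = (1/5)·ln(1.420) = 0.07014.
ζ = δ/√(4π² + δ²) = 0.07014/√(39.48 + 0.00492) = 0.07014/6.284 = 0.01116.
c = ζ · 2√(km) = 0.01116 × 2√(1360000 × 2920) = 0.01116 × 126000 = 1407 N·s/m.

1410 N·s/m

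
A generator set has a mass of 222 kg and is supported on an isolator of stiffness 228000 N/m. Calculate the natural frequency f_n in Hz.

5.10 Hz

ω_n = √(k/m) = √(228000/222) = √1027 = 32.05 rad/s.
f_n = ω_n/(2π) = 32.05/6.283 = 5.100 Hz.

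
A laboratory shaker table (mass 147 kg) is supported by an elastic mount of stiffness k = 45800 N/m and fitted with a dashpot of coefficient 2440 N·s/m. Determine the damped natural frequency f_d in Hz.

ω_n = √(k/m) = √(45800/147) = 17.65 rad/s.
Critical damping c_c = 2√(k·m) = 2√(45800 × 147) = 5189 N·s/m, so ζ = c/c_c = 2440/5189 = 0.4702.
ω_d = ω_n√(1 − ζ²) = 17.65 × √(1 − 0.221) = 15.58 rad/s.
f_d = ω_d/(2π) = 2.479 Hz.

2.48 Hz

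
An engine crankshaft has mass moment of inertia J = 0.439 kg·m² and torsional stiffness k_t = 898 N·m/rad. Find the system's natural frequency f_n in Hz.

7.20 Hz

ω_n = √(k_t/J) = √(898/0.439) = √2046 = 45.23 rad/s.
f_n = ω_n/(2π) = 45.23/6.283 = 7.198 Hz.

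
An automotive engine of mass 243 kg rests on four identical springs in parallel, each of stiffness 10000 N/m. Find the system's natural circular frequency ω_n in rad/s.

12.8 rad/s

Parallel springs add: k_eq = 4 × 10000 = 40000 N/m.
ω_n = √(k_eq/m) = √(40000/243) = √164.6 = 12.83 rad/s.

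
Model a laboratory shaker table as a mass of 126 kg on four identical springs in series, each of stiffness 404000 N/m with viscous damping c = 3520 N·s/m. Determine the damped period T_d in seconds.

0.255 s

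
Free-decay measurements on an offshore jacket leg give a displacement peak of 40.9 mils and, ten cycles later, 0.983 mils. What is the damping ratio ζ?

Logarithmic decrement δ = (1/n)·ln(x₀/x_n) = (1/10)·ln(40.9/0.983) = (1/10)·ln(41.61) = 0.3728.
ζ = δ/√(4π² + δ²) = 0.3728/√(39.48 + 0.139) = 0.3728/6.294 = 0.05923.

0.0592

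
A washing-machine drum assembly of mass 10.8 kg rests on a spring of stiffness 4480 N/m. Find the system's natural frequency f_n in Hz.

ω_n = √(k/m) = √(4480/10.8) = √414.8 = 20.37 rad/s.
f_n = ω_n/(2π) = 20.37/6.283 = 3.242 Hz.

3.24 Hz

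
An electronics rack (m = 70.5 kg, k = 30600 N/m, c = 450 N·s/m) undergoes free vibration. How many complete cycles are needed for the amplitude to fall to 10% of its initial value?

ζ = c/(2√(km)) = 450/(2√(30600 × 70.5)) = 450/2938 = 0.1532.
Logarithmic decrement δ = 2πζ/√(1 − ζ²) = 2π × 0.1532/√(1 − 0.0235) = 0.9740.
x_n/x₀ = e^(−nδ) ≤ 0.1; take ln: n ≥ ln(1/0.1)/δ = 2.303/0.9740 = 2.364.
So 3 complete cycles are required.

3 cycles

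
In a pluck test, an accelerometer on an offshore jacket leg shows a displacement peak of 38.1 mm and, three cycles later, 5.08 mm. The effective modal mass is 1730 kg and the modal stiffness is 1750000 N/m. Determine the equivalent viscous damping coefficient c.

Logarithmic decrement δ = (1/n)·ln(x₀/x_n) = (1/3)·ln(38.1/5.08) = (1/3)·ln(7.500) = 0.6716.
ζ = δ/√(4π² + δ²) = 0.6716/√(39.48 + 0.451) = 0.6716/6.319 = 0.1063.
c = ζ · 2√(km) = 0.1063 × 2√(1750000 × 1730) = 0.1063 × 110000 = 11700 N·s/m.

11700 N·s/m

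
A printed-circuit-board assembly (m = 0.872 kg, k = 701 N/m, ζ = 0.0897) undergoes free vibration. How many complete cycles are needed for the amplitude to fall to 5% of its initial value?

6 cycles

Logarithmic decrement δ = 2πζ/√(1 − ζ²) = 2π × 0.08970/√(1 − 0.00805) = 0.5659.
x_n/x₀ = e^(−nδ) ≤ 0.05; take ln: n ≥ ln(1/0.05)/δ = 2.996/0.5659 = 5.294.
So 6 complete cycles are required.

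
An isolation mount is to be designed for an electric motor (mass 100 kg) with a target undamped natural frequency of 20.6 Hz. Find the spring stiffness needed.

ω_n = 2πf_n = 2π × 20.6 = 129.4 rad/s.
k = m·ω_n² = 100 × 129.4² = 100 × 16750 = 1675000 N/m.

1680000 N/m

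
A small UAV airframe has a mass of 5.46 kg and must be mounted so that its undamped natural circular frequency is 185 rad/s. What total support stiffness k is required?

k = m·ω_n² = 5.46 × 185.0² = 5.46 × 34220 = 186900 N/m.

187000 N/m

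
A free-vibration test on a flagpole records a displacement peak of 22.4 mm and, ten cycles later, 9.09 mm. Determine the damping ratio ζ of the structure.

Logarithmic decrement δ = (1/n)·ln(x₀/x_n) = (1/10)·ln(22.4/9.09) = (1/10)·ln(2.464) = 0.09019.
ζ = δ/√(4π² + δ²) = 0.09019/√(39.48 + 0.00813) = 0.09019/6.284 = 0.01435.

0.0144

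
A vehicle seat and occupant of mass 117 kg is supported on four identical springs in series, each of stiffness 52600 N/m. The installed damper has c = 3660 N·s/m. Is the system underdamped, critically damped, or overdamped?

Series springs: 1/k_eq = 4/52600, so k_eq = 52600/4 = 13150 N/m.
c_c = 2√(k_eq·m) = 2481 N·s/m; ζ = c/c_c = 3660/2481 = 1.48.
Since ζ > 1 the system is overdamped.

overdamped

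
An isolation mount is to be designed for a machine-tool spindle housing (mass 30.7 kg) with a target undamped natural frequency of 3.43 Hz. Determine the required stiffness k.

ω_n = 2πf_n = 2π × 3.43 = 21.55 rad/s.
k = m·ω_n² = 30.7 × 21.55² = 30.7 × 464.5 = 14260 N/m.

14300 N/m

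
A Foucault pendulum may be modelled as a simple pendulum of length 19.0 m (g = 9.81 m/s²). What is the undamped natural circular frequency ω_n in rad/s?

0.719 rad/s

For a simple pendulum ω_n = √(g/L) = √(9.81/19.0) = √0.5163 = 0.7186 rad/s.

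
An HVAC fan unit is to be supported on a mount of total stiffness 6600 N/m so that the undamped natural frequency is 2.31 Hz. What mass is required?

ω_n = 2πf_n = 2π × 2.31 = 14.51 rad/s.
m = k/ω_n² = 6600/14.51² = 6600/210.7 = 31.33 kg.

31.3 kg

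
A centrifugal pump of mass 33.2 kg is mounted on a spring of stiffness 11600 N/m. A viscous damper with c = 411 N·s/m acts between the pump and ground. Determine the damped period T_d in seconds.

ω_n = √(k/m) = √(11600/33.2) = 18.69 rad/s.
Critical damping c_c = 2√(k·m) = 2√(11600 × 33.2) = 1241 N·s/m, so ζ = c/c_c = 411/1241 = 0.3311.
ω_d = ω_n√(1 − ζ²) = 18.69 × √(1 − 0.110) = 17.64 rad/s.
T_d = 2π/ω_d = 0.3562 s.

0.356 s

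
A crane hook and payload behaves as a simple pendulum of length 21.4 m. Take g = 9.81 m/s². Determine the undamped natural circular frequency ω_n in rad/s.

0.677 rad/s

For a simple pendulum ω_n = √(g/L) = √(9.81/21.4) = √0.4584 = 0.6771 rad/s.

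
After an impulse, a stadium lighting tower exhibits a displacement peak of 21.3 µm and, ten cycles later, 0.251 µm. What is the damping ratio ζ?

Logarithmic decrement δ = (1/n)·ln(x₀/x_n) = (1/10)·ln(21.3/0.251) = (1/10)·ln(84.86) = 0.4441.
ζ = δ/√(4π² + δ²) = 0.4441/√(39.48 + 0.197) = 0.4441/6.299 = 0.07050.

0.0705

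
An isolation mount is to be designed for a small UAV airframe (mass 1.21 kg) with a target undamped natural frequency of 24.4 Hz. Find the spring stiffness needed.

ω_n = 2πf_n = 2π × 24.4 = 153.3 rad/s.
k = m·ω_n² = 1.21 × 153.3² = 1.21 × 23500 = 28440 N/m.

28400 N/m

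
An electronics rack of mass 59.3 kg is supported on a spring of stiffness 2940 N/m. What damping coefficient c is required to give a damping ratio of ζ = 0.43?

c_c = 2√(k·m) = 2√(2940 × 59.3) = 835.1 N·s/m.
c = ζ·c_c = 0.43 × 835.1 = 359.1 N·s/m.

359 N·s/m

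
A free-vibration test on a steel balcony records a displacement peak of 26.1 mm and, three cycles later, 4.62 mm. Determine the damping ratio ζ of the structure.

0.0915

Logarithmic decrement δ = (1/n)·ln(x₀/x_n) = (1/3)·ln(26.1/4.62) = (1/3)·ln(5.649) = 0.5772.
ζ = δ/√(4π² + δ²) = 0.5772/√(39.48 + 0.333) = 0.5772/6.310 = 0.09148.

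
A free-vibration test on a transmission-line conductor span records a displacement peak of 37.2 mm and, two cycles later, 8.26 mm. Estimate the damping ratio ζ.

0.119

Logarithmic decrement δ = (1/n)·ln(x₀/x_n) = (1/2)·ln(37.2/8.26) = (1/2)·ln(4.504) = 0.7524.
ζ = δ/√(4π² + δ²) = 0.7524/√(39.48 + 0.566) = 0.7524/6.328 = 0.1189.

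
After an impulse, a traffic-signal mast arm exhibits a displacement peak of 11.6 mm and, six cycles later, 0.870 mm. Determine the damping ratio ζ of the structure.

Logarithmic decrement δ = (1/n)·ln(x₀/x_n) = (1/6)·ln(11.6/0.870) = (1/6)·ln(13.33) = 0.4317.
ζ = δ/√(4π² + δ²) = 0.4317/√(39.48 + 0.186) = 0.4317/6.298 = 0.06855.

0.0685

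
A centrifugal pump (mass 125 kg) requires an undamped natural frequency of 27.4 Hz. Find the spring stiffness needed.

3700000 N/m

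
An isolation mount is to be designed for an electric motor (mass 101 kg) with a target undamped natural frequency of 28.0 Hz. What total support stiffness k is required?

3130000 N/m

ω_n = 2πf_n = 2π × 28.0 = 175.9 rad/s.
k = m·ω_n² = 101 × 175.9² = 101 × 30950 = 3126000 N/m.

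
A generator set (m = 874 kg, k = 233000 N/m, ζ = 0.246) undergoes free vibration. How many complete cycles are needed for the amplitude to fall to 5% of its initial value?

Logarithmic decrement δ = 2πζ/√(1 − ζ²) = 2π × 0.2460/√(1 − 0.0605) = 1.595.
x_n/x₀ = e^(−nδ) ≤ 0.05; take ln: n ≥ ln(1/0.05)/δ = 2.996/1.595 = 1.879.
So 2 complete cycles are required.

2 cycles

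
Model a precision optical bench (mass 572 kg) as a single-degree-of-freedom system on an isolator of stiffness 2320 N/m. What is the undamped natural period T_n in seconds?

3.12 s

ω_n = √(k/m) = √(2320/572) = √4.056 = 2.014 rad/s.
T_n = 2π/ω_n = 6.283/2.014 = 3.120 s.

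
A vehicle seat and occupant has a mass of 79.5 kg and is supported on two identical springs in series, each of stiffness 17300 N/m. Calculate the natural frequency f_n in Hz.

Series springs: 1/k_eq = 2/17300, so k_eq = 17300/2 = 8650 N/m.
ω_n = √(k_eq/m) = √(8650/79.5) = √108.8 = 10.43 rad/s.
f_n = ω_n/(2π) = 10.43/6.283 = 1.660 Hz.

1.66 Hz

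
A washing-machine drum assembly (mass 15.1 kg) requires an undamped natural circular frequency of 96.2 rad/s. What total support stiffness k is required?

140000 N/m

k = m·ω_n² = 15.1 × 96.20² = 15.1 × 9254 = 139700 N/m.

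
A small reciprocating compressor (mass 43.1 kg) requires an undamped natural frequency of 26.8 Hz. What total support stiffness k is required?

ω_n = 2πf_n = 2π × 26.8 = 168.4 rad/s.
k = m·ω_n² = 43.1 × 168.4² = 43.1 × 28350 = 1222000 N/m.

1220000 N/m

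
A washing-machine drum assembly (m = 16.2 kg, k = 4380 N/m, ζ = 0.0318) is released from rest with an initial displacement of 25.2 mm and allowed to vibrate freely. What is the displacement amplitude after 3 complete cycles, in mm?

13.8 mm

Logarithmic decrement δ = 2πζ/√(1 − ζ²) = 2π × 0.03180/√(1 − 0.00101) = 0.1999.
After n cycles, x_n/x₀ = e^(−nδ), so x_3 = 25.2 × e^(−3 × 0.1999) = 25.2 × 0.5490 = 13.83 mm.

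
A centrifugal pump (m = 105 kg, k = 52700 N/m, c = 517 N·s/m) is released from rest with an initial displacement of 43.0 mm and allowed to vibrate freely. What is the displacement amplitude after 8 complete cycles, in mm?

ζ = c/(2√(km)) = 517/(2√(52700 × 105)) = 517/4705 = 0.1099.
Logarithmic decrement δ = 2πζ/√(1 − ζ²) = 2π × 0.1099/√(1 − 0.0121) = 0.6947.
After n cycles, x_n/x₀ = e^(−nδ), so x_8 = 43.0 × e^(−8 × 0.6947) = 43.0 × 0.003859 = 0.1659 mm.

0.166 mm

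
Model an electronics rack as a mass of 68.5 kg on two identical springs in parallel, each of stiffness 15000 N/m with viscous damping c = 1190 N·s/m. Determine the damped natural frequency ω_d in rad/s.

Parallel springs add: k_eq = 2 × 15000 = 30000 N/m.
ω_n = √(k_eq/m) = √(30000/68.5) = 20.93 rad/s.
Critical damping c_c = 2√(k_eq·m) = 2√(30000 × 68.5) = 2867 N·s/m, so ζ = c/c_c = 1190/2867 = 0.4151.
ω_d = ω_n√(1 − ζ²) = 20.93 × √(1 − 0.172) = 19.04 rad/s.

19.0 rad/s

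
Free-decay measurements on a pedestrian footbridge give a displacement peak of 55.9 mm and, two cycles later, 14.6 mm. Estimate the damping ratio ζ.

0.106

Logarithmic decrement δ = (1/n)·ln(x₀/x_n) = (1/2)·ln(55.9/14.6) = (1/2)·ln(3.829) = 0.6713.
ζ = δ/√(4π² + δ²) = 0.6713/√(39.48 + 0.451) = 0.6713/6.319 = 0.1062.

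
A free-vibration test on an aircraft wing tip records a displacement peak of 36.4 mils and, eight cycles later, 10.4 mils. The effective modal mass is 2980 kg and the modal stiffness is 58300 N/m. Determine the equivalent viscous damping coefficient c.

657 N·s/m

Logarithmic decrement δ = (1/n)·ln(x₀/x_n) = (1/8)·ln(36.4/10.4) = (1/8)·ln(3.500) = 0.1566.
ζ = δ/√(4π² + δ²) = 0.1566/√(39.48 + 0.0245) = 0.1566/6.285 = 0.02492.
c = ζ · 2√(km) = 0.02492 × 2√(58300 × 2980) = 0.02492 × 26360 = 656.8 N·s/m.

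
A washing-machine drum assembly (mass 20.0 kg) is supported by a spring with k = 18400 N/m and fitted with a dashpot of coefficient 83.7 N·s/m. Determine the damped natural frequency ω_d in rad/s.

ω_n = √(k/m) = √(18400/20.0) = 30.33 rad/s.
Critical damping c_c = 2√(k·m) = 2√(18400 × 20.0) = 1213 N·s/m, so ζ = c/c_c = 83.7/1213 = 0.06899.
ω_d = ω_n√(1 − ζ²) = 30.33 × √(1 − 0.00476) = 30.26 rad/s.

30.3 rad/s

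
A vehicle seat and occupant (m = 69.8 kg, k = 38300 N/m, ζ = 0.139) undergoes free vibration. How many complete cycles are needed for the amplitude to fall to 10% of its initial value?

3 cycles

Logarithmic decrement δ = 2πζ/√(1 − ζ²) = 2π × 0.1390/√(1 − 0.0193) = 0.8819.
x_n/x₀ = e^(−nδ) ≤ 0.1; take ln: n ≥ ln(1/0.1)/δ = 2.303/0.8819 = 2.611.
So 3 complete cycles are required.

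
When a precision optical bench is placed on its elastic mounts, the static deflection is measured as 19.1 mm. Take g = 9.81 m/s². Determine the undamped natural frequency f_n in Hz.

ω_n = √(g/δ_st) = √(9.81/0.0191) = √513.6 = 22.66 rad/s.
f_n = ω_n/(2π) = 22.66/6.283 = 3.607 Hz.

3.61 Hz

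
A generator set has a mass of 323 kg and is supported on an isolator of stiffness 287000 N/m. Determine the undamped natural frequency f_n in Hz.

ω_n = √(k/m) = √(287000/323) = √888.5 = 29.81 rad/s.
f_n = ω_n/(2π) = 29.81/6.283 = 4.744 Hz.

4.74 Hz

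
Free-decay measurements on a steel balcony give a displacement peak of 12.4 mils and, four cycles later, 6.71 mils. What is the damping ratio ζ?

Logarithmic decrement δ = (1/n)·ln(x₀/x_n) = (1/4)·ln(12.4/6.71) = (1/4)·ln(1.848) = 0.1535.
ζ = δ/√(4π² + δ²) = 0.1535/√(39.48 + 0.0236) = 0.1535/6.285 = 0.02443.

0.0244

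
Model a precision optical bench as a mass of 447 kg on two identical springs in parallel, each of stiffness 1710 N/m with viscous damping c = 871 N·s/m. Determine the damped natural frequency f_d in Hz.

Parallel springs add: k_eq = 2 × 1710 = 3420 N/m.
ω_n = √(k_eq/m) = √(3420/447) = 2.766 rad/s.
Critical damping c_c = 2√(k_eq·m) = 2√(3420 × 447) = 2473 N·s/m, so ζ = c/c_c = 871/2473 = 0.3522.
ω_d = ω_n√(1 − ζ²) = 2.766 × √(1 − 0.124) = 2.589 rad/s.
f_d = ω_d/(2π) = 0.4120 Hz.

0.412 Hz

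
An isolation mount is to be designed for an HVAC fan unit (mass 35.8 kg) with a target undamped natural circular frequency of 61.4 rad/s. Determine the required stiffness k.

135000 N/m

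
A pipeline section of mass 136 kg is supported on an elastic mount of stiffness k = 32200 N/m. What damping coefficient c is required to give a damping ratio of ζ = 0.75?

c_c = 2√(k·m) = 2√(32200 × 136) = 4185 N·s/m.
c = ζ·c_c = 0.75 × 4185 = 3139 N·s/m.

3140 N·s/m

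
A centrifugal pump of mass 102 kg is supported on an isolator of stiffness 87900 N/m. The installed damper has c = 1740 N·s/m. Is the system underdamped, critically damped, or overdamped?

underdamped

c_c = 2√(k·m) = 5989 N·s/m; ζ = c/c_c = 1740/5989 = 0.291.
Since ζ < 1 the system is underdamped.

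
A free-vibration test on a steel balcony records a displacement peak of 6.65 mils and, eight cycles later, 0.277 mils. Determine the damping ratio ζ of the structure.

0.0631

Logarithmic decrement δ = (1/n)·ln(x₀/x_n) = (1/8)·ln(6.65/0.277) = (1/8)·ln(24.01) = 0.3973.
ζ = δ/√(4π² + δ²) = 0.3973/√(39.48 + 0.158) = 0.3973/6.296 = 0.06311.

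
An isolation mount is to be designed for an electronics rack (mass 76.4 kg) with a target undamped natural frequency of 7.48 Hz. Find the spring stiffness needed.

169000 N/m

ω_n = 2πf_n = 2π × 7.48 = 47.00 rad/s.
k = m·ω_n² = 76.4 × 47.00² = 76.4 × 2209 = 168800 N/m.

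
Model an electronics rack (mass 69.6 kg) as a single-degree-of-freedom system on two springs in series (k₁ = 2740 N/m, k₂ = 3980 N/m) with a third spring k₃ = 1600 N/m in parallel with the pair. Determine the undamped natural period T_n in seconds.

0.923 s

Series pair: k_s = k₁k₂/(k₁+k₂) = (2740)(3980)/(2740 + 3980) = 1623 N/m. In parallel with k₃: k_eq = 1623 + 1600 = 3223 N/m.
ω_n = √(k_eq/m) = √(3223/69.6) = √46.30 = 6.805 rad/s.
T_n = 2π/ω_n = 6.283/6.805 = 0.9234 s.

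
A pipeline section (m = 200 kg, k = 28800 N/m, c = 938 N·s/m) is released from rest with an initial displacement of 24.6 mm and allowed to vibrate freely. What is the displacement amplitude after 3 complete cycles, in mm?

0.575 mm

ζ = c/(2√(km)) = 938/(2√(28800 × 200)) = 938/4800 = 0.1954.
Logarithmic decrement δ = 2πζ/√(1 − ζ²) = 2π × 0.1954/√(1 − 0.0382) = 1.252.
After n cycles, x_n/x₀ = e^(−nδ), so x_3 = 24.6 × e^(−3 × 1.252) = 24.6 × 0.02338 = 0.5751 mm.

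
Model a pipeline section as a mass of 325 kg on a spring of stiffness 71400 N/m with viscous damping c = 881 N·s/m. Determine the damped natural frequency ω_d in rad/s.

14.8 rad/s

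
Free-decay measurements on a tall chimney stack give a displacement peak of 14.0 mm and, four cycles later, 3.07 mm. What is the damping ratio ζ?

Logarithmic decrement δ = (1/n)·ln(x₀/x_n) = (1/4)·ln(14.0/3.07) = (1/4)·ln(4.560) = 0.3793.
ζ = δ/√(4π² + δ²) = 0.3793/√(39.48 + 0.144) = 0.3793/6.295 = 0.06026.

0.0603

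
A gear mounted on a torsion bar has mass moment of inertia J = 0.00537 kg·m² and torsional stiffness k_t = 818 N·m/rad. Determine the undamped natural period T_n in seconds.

ω_n = √(k_t/J) = √(818/0.00537) = √152300 = 390.3 rad/s.
T_n = 2π/ω_n = 6.283/390.3 = 0.01610 s.

0.0161 s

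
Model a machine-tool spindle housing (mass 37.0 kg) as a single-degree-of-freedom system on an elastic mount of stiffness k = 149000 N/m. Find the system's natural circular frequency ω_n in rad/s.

ω_n = √(k/m) = √(149000/37.0) = √4027 = 63.46 rad/s.

63.5 rad/s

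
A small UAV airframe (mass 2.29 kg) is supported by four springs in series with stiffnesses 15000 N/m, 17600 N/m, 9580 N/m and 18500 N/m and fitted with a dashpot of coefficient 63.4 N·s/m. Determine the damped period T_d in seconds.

0.171 s

Series springs: 1/k_eq = 1/15000 + 1/17600 + 1/9580 + 1/18500 = 0.0002819, so k_eq = 3547 N/m.
ω_n = √(k_eq/m) = √(3547/2.29) = 39.36 rad/s.
Critical damping c_c = 2√(k_eq·m) = 2√(3547 × 2.29) = 180.3 N·s/m, so ζ = c/c_c = 63.4/180.3 = 0.3517.
ω_d = ω_n√(1 − ζ²) = 39.36 × √(1 − 0.124) = 36.84 rad/s.
T_d = 2π/ω_d = 0.1705 s.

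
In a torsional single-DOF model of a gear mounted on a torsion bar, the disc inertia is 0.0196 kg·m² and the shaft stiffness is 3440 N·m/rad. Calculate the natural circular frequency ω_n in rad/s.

419 rad/s

ω_n = √(k_t/J) = √(3440/0.0196) = √175500 = 418.9 rad/s.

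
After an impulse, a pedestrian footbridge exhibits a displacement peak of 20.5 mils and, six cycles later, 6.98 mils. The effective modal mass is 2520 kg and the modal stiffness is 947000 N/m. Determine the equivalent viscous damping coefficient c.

2790 N·s/m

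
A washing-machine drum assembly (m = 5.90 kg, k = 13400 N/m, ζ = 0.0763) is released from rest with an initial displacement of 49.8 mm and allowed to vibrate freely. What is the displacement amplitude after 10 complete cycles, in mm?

Logarithmic decrement δ = 2πζ/√(1 − ζ²) = 2π × 0.07630/√(1 − 0.00582) = 0.4808.
After n cycles, x_n/x₀ = e^(−nδ), so x_10 = 49.8 × e^(−10 × 0.4808) = 49.8 × 0.008163 = 0.4065 mm.

0.407 mm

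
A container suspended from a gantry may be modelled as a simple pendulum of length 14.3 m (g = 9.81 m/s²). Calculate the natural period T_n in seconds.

For a simple pendulum ω_n = √(g/L) = √(9.81/14.3) = √0.6860 = 0.8283 rad/s.
T_n = 2π/ω_n = 6.283/0.8283 = 7.586 s.

7.59 s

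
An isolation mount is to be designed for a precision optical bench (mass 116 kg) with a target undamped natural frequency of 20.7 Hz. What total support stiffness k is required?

1960000 N/m

ω_n = 2πf_n = 2π × 20.7 = 130.1 rad/s.
k = m·ω_n² = 116 × 130.1² = 116 × 16920 = 1962000 N/m.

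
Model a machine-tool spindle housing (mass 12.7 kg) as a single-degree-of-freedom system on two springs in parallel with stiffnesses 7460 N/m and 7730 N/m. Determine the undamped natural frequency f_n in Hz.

5.50 Hz

Parallel springs add: k_eq = 7460 + 7730 = 15190 N/m.
ω_n = √(k_eq/m) = √(15190/12.7) = √1196 = 34.58 rad/s.
f_n = ω_n/(2π) = 34.58/6.283 = 5.504 Hz.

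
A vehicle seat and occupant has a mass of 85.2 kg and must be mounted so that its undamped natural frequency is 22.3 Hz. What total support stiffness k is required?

1670000 N/m

ω_n = 2πf_n = 2π × 22.3 = 140.1 rad/s.
k = m·ω_n² = 85.2 × 140.1² = 85.2 × 19630 = 1673000 N/m.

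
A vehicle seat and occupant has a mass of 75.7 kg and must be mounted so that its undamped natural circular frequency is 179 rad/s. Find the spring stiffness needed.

k = m·ω_n² = 75.7 × 179.0² = 75.7 × 32040 = 2426000 N/m.

2430000 N/m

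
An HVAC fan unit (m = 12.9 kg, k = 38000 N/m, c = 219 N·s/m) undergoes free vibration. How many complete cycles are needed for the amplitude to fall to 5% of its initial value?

4 cycles

ζ = c/(2√(km)) = 219/(2√(38000 × 12.9)) = 219/1400 = 0.1564.
Logarithmic decrement δ = 2πζ/√(1 − ζ²) = 2π × 0.1564/√(1 − 0.0245) = 0.9949.
x_n/x₀ = e^(−nδ) ≤ 0.05; take ln: n ≥ ln(1/0.05)/δ = 2.996/0.9949 = 3.011.
So 4 complete cycles are required.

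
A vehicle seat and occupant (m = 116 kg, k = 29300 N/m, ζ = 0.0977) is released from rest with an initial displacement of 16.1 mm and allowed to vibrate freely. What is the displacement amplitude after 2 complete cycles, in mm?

Logarithmic decrement δ = 2πζ/√(1 − ζ²) = 2π × 0.09770/√(1 − 0.00955) = 0.6168.
After n cycles, x_n/x₀ = e^(−nδ), so x_2 = 16.1 × e^(−2 × 0.6168) = 16.1 × 0.2912 = 4.689 mm.

4.69 mm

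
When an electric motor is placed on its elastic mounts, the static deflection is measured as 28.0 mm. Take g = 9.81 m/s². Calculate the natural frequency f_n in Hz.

2.98 Hz

ω_n = √(g/δ_st) = √(9.81/0.0280) = √350.4 = 18.72 rad/s.
f_n = ω_n/(2π) = 18.72/6.283 = 2.979 Hz.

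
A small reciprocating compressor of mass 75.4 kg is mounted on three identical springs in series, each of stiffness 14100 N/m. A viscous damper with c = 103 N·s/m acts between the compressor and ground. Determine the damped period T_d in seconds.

0.799 s

Series springs: 1/k_eq = 3/14100, so k_eq = 14100/3 = 4700 N/m.
ω_n = √(k_eq/m) = √(4700/75.4) = 7.895 rad/s.
Critical damping c_c = 2√(k_eq·m) = 2√(4700 × 75.4) = 1191 N·s/m, so ζ = c/c_c = 103/1191 = 0.08651.
ω_d = ω_n√(1 − ζ²) = 7.895 × √(1 − 0.00748) = 7.866 rad/s.
T_d = 2π/ω_d = 0.7988 s.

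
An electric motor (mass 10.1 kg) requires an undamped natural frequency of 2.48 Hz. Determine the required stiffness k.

2450 N/m

ω_n = 2πf_n = 2π × 2.48 = 15.58 rad/s.
k = m·ω_n² = 10.1 × 15.58² = 10.1 × 242.8 = 2452 N/m.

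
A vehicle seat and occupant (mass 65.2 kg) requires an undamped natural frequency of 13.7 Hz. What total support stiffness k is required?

ω_n = 2πf_n = 2π × 13.7 = 86.08 rad/s.
k = m·ω_n² = 65.2 × 86.08² = 65.2 × 7410 = 483100 N/m.

483000 N/m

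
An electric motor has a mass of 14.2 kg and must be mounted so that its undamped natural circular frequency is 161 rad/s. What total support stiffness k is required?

k = m·ω_n² = 14.2 × 161.0² = 14.2 × 25920 = 368100 N/m.

368000 N/m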